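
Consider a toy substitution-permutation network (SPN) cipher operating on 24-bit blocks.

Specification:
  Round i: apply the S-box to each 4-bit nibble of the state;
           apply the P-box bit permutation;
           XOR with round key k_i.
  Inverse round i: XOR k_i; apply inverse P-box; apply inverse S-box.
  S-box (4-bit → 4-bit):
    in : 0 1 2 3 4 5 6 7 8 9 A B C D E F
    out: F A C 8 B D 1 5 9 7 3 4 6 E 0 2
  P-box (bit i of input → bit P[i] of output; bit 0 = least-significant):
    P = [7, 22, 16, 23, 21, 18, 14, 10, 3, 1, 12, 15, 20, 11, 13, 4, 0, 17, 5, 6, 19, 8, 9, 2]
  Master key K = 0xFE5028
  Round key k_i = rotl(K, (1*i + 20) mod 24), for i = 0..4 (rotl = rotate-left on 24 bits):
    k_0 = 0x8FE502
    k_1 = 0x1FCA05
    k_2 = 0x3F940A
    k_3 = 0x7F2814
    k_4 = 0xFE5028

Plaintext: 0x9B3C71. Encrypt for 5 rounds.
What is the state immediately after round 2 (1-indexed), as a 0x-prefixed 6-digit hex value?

0xD6EEAC

s_0 = plaintext = 0x9B3C71
s_1 = Round(s_0, k_0) = 0x67B630
s_2 = Round(s_1, k_1) = 0xD6EEAC
s_3 = Round(s_2, k_2) = 0x5A970F
s_4 = Round(s_3, k_3) = 0x015619
s_5 = Round(s_4, k_4) = 0xA177F4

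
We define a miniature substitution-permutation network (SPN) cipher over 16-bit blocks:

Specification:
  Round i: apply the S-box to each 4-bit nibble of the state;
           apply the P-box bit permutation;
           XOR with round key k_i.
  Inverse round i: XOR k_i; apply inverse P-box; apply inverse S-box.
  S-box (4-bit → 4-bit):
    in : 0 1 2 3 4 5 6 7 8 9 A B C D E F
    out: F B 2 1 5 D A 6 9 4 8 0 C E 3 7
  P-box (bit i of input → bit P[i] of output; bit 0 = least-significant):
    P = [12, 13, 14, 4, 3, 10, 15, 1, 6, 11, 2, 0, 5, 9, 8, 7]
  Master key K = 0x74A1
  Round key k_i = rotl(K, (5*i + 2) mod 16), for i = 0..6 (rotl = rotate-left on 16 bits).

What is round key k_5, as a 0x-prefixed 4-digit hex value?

0x0BA5

K = 0x74A1
k_0 = rotl(K, (5*0+2) mod 16) = rotl(K, 2) = 0xD285
k_1 = rotl(K, (5*1+2) mod 16) = rotl(K, 7) = 0x50BA
k_2 = rotl(K, (5*2+2) mod 16) = rotl(K, 12) = 0x174A
k_3 = rotl(K, (5*3+2) mod 16) = rotl(K, 1) = 0xE942
k_4 = rotl(K, (5*4+2) mod 16) = rotl(K, 6) = 0x285D
k_5 = rotl(K, (5*5+2) mod 16) = rotl(K, 11) = 0x0BA5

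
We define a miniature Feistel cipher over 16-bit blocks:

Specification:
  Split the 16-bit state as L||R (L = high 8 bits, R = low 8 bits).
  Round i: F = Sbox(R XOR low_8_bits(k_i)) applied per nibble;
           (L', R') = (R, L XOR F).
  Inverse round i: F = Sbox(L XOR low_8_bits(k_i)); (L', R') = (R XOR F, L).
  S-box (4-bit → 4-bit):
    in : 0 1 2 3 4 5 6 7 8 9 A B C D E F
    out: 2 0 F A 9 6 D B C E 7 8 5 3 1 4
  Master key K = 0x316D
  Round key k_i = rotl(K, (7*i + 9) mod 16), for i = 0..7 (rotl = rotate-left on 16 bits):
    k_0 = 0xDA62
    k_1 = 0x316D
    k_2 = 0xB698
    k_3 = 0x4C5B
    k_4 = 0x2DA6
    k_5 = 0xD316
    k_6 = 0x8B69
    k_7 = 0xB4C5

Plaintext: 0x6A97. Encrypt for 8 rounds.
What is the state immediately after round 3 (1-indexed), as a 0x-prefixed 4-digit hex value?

0x07C8

s_0 = plaintext = 0x6A97
s_1 = Round(s_0, k_0) = 0x972C
s_2 = Round(s_1, k_1) = 0x2C07
s_3 = Round(s_2, k_2) = 0x07C8
s_4 = Round(s_3, k_3) = 0xC8ED
s_5 = Round(s_4, k_4) = 0xED50
s_6 = Round(s_5, k_5) = 0x5070
s_7 = Round(s_6, k_6) = 0x705E
s_8 = Round(s_7, k_7) = 0x5E98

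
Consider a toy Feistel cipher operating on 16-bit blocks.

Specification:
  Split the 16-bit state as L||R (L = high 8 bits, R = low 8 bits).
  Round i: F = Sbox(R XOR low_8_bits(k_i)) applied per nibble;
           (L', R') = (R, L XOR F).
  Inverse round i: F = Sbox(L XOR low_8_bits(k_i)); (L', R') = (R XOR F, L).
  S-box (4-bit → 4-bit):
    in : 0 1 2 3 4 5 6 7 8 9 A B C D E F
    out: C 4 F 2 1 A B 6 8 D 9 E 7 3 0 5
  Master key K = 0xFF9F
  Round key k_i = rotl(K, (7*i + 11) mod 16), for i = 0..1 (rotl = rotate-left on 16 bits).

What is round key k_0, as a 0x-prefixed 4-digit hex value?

0xFFFC

K = 0xFF9F
k_0 = rotl(K, (7*0+11) mod 16) = rotl(K, 11) = 0xFFFC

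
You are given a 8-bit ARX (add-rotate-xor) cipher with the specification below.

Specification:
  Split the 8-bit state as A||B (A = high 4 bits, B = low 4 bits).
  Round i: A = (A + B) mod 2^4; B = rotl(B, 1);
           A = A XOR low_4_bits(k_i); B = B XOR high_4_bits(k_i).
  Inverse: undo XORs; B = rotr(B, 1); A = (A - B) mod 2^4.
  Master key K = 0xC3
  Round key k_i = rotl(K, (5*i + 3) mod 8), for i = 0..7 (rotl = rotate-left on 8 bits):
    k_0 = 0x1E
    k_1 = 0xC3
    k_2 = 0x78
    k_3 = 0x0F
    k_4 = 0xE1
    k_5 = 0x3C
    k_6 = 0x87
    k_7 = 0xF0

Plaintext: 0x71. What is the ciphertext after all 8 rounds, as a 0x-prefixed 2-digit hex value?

0x91

s_0 = plaintext = 0x71
s_1 = Round(s_0, k_0) = 0x63
s_2 = Round(s_1, k_1) = 0xAA
s_3 = Round(s_2, k_2) = 0xC2
s_4 = Round(s_3, k_3) = 0x14
s_5 = Round(s_4, k_4) = 0x46
s_6 = Round(s_5, k_5) = 0x6F
s_7 = Round(s_6, k_6) = 0x27
s_8 = Round(s_7, k_7) = 0x91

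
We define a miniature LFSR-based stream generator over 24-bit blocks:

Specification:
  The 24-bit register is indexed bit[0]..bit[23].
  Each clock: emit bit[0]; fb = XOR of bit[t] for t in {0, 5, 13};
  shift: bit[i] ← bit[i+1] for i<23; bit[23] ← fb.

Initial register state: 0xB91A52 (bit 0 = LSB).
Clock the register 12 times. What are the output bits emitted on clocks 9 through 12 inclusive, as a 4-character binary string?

reg_0 = 0xB91A52
clock 1: out=0, reg = 0x5C8D29
clock 2: out=1, reg = 0x2E4694
clock 3: out=0, reg = 0x17234A
clock 4: out=0, reg = 0x8B91A5
clock 5: out=1, reg = 0x45C8D2
clock 6: out=0, reg = 0x22E469
clock 7: out=1, reg = 0x917234
clock 8: out=0, reg = 0x48B91A
clock 9: out=0, reg = 0xA45C8D
clock 10: out=1, reg = 0xD22E46
clock 11: out=0, reg = 0xE91723
clock 12: out=1, reg = 0x748B91

0101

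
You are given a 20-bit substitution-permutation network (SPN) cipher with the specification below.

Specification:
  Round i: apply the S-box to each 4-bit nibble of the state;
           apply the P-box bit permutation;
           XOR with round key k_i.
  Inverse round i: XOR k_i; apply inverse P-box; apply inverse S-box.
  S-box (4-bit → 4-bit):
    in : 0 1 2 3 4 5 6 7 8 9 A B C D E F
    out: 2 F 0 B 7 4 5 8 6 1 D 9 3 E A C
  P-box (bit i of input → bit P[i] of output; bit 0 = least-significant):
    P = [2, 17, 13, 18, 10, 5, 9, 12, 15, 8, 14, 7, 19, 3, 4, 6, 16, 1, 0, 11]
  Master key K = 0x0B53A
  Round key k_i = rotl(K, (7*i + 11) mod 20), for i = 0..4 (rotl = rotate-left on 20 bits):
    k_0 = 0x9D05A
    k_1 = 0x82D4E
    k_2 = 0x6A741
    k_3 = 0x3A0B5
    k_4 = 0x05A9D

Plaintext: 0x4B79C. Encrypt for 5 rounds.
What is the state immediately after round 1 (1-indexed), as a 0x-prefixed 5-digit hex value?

0x2D49D

s_0 = plaintext = 0x4B79C
s_1 = Round(s_0, k_0) = 0x2D49D
s_2 = Round(s_1, k_1) = 0xEC816
s_3 = Round(s_2, k_2) = 0xED86F
s_4 = Round(s_3, k_3) = 0x7CFEF
s_5 = Round(s_4, k_4) = 0xC2235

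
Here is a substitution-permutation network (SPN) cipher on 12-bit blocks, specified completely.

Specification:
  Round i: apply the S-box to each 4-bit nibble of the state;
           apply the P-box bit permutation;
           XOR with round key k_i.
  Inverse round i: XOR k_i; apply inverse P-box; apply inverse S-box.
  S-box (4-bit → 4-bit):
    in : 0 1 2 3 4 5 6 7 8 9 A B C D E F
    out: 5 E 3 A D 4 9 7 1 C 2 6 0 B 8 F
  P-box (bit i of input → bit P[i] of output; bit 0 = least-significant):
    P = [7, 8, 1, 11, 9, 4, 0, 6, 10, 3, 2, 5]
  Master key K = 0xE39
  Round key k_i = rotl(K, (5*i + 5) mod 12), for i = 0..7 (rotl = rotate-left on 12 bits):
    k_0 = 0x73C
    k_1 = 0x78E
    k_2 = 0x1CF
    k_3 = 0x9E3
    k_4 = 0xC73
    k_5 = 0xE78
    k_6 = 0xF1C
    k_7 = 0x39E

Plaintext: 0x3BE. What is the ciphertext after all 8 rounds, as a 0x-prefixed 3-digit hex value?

s_0 = plaintext = 0x3BE
s_1 = Round(s_0, k_0) = 0xF05
s_2 = Round(s_1, k_1) = 0x1A1
s_3 = Round(s_2, k_2) = 0x8F1
s_4 = Round(s_3, k_3) = 0x6B0
s_5 = Round(s_4, k_4) = 0x8C0
s_6 = Round(s_5, k_5) = 0xAFA
s_7 = Round(s_6, k_6) = 0xC45
s_8 = Round(s_7, k_7) = 0x1DD

0x1DD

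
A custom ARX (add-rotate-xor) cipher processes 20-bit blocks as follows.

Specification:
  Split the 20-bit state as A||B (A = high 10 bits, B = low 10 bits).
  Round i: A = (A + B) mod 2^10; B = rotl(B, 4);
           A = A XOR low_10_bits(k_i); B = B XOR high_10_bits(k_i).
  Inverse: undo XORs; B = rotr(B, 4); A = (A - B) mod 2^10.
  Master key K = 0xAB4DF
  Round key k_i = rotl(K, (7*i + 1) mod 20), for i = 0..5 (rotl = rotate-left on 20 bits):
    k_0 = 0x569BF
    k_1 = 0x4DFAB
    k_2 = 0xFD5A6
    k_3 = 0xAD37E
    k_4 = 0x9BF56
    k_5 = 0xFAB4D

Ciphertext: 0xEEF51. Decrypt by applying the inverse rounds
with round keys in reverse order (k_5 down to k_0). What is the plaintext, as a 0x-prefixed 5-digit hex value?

0x7D05B

s_0 = ciphertext = 0xEEF51
s_1 = InvRound(s_0, k_5) = 0x8AECB
s_2 = InvRound(s_1, k_4) = 0x1CD0A
s_3 = InvRound(s_2, k_3) = 0xD4BBB
s_4 = InvRound(s_3, k_2) = 0xDC384
s_5 = InvRound(s_4, k_1) = 0xFC0EB
s_6 = InvRound(s_5, k_0) = 0x7D05B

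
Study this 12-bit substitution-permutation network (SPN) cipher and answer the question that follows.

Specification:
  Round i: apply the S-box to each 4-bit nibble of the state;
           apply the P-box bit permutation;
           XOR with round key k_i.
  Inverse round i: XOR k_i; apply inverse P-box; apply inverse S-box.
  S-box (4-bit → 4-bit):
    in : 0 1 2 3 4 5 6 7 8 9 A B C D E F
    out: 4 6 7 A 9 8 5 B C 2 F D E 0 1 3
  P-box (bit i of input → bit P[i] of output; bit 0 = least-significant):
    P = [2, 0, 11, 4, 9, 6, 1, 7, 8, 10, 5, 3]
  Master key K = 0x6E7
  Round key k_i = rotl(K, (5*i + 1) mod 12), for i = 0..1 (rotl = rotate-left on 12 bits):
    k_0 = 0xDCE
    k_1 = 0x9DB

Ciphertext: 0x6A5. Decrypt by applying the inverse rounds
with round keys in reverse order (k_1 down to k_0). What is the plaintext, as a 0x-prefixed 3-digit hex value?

0x27F

s_0 = ciphertext = 0x6A5
s_1 = InvRound(s_0, k_1) = 0xA2B
s_2 = InvRound(s_1, k_0) = 0x27F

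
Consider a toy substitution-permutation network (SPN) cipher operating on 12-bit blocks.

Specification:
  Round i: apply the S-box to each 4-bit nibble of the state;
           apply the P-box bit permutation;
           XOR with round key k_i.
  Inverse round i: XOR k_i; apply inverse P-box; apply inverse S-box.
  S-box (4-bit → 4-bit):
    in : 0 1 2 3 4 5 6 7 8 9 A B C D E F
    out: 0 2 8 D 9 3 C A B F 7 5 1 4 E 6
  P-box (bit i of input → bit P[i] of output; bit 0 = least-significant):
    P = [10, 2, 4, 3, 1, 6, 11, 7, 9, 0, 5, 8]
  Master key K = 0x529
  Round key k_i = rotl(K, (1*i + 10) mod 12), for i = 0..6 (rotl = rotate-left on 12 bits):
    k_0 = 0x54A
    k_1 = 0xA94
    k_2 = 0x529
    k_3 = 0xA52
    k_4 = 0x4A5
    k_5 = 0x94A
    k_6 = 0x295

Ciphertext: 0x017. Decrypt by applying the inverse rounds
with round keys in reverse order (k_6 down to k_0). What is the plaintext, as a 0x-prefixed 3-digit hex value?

s_0 = ciphertext = 0x017
s_1 = InvRound(s_0, k_6) = 0xC40
s_2 = InvRound(s_1, k_5) = 0x2C4
s_3 = InvRound(s_2, k_4) = 0xA1C
s_4 = InvRound(s_3, k_3) = 0x057
s_5 = InvRound(s_4, k_2) = 0x659
s_6 = InvRound(s_5, k_1) = 0x1E8
s_7 = InvRound(s_6, k_0) = 0xD4C

0xD4C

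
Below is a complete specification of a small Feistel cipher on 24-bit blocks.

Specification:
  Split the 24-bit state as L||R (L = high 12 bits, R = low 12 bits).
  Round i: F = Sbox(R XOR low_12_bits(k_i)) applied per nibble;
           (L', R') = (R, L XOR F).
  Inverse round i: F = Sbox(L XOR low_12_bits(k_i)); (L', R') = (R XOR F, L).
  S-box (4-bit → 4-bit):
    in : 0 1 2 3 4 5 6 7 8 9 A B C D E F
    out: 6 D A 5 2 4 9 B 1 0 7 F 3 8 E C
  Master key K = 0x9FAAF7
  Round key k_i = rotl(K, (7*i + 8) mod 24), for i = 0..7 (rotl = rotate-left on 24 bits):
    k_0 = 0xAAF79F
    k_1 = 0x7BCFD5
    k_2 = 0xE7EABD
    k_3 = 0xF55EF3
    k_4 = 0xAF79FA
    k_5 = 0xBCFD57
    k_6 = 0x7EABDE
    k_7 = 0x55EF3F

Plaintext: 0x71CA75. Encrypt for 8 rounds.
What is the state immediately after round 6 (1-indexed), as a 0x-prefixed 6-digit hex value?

s_0 = plaintext = 0x71CA75
s_1 = Round(s_0, k_0) = 0xA75FFB
s_2 = Round(s_1, k_1) = 0xFFBCDB
s_3 = Round(s_2, k_2) = 0xCDB662
s_4 = Round(s_3, k_3) = 0x662DD6
s_5 = Round(s_4, k_4) = 0xDD64C1
s_6 = Round(s_5, k_5) = 0x4C1DDF
s_7 = Round(s_6, k_6) = 0xDDFDAC
s_8 = Round(s_7, k_7) = 0xDAC7DA

0x4C1DDF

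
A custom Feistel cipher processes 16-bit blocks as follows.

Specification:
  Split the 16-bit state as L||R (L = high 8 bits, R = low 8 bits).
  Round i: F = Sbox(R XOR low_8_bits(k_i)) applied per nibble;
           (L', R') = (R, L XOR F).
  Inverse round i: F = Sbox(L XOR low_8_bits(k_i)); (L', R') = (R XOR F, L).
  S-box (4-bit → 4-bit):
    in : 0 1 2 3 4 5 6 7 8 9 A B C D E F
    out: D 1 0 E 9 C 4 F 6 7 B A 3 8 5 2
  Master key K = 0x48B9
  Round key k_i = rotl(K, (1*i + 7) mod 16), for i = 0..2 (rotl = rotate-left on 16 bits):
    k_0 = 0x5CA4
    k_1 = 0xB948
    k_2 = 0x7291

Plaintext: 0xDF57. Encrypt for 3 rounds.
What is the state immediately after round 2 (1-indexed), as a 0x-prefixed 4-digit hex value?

0xF1F0

s_0 = plaintext = 0xDF57
s_1 = Round(s_0, k_0) = 0x57F1
s_2 = Round(s_1, k_1) = 0xF1F0
s_3 = Round(s_2, k_2) = 0xF0B0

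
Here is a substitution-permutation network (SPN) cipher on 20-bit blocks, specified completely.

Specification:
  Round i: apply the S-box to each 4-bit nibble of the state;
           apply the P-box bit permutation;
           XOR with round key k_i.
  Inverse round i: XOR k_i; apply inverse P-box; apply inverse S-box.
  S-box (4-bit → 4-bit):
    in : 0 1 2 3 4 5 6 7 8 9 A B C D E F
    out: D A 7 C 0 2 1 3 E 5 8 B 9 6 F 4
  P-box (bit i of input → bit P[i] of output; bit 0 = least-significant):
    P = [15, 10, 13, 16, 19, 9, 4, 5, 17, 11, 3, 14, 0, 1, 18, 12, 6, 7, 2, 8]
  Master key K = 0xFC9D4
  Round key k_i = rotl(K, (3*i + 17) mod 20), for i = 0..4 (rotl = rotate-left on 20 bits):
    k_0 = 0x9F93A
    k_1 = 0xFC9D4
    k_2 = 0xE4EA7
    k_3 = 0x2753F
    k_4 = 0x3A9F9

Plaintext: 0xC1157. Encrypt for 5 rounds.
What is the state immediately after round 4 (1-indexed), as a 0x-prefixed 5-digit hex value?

0x35020

s_0 = plaintext = 0xC1157
s_1 = Round(s_0, k_0) = 0x92678
s_2 = Round(s_1, k_1) = 0x0EF93
s_3 = Round(s_2, k_2) = 0x37FF8
s_4 = Round(s_3, k_3) = 0x35020
s_5 = Round(s_4, k_4) = 0x84AE7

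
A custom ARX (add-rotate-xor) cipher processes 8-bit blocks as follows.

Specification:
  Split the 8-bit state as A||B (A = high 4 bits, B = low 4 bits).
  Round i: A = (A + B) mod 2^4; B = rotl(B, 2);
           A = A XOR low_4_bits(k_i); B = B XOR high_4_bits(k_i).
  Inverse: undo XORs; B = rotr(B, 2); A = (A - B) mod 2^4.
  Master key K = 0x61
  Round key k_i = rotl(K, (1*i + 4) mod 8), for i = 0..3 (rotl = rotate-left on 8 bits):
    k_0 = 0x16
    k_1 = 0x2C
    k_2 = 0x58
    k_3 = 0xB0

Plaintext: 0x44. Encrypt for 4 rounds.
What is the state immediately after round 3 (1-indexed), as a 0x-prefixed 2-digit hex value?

s_0 = plaintext = 0x44
s_1 = Round(s_0, k_0) = 0xE0
s_2 = Round(s_1, k_1) = 0x22
s_3 = Round(s_2, k_2) = 0xCD
s_4 = Round(s_3, k_3) = 0x9C

0xCD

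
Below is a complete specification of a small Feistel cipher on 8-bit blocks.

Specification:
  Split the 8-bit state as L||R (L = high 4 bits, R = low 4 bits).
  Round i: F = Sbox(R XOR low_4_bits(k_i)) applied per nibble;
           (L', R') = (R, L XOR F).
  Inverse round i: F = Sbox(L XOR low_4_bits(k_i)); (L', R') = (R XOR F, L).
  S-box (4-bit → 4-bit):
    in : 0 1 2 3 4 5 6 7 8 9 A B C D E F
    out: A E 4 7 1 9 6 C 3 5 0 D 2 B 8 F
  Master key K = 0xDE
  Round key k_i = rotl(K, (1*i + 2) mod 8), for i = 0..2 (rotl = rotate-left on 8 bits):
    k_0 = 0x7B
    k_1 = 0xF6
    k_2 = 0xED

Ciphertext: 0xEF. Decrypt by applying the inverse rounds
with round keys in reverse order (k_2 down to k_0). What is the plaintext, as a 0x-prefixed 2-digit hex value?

s_0 = ciphertext = 0xEF
s_1 = InvRound(s_0, k_2) = 0x8E
s_2 = InvRound(s_1, k_1) = 0x68
s_3 = InvRound(s_2, k_0) = 0x36

0x36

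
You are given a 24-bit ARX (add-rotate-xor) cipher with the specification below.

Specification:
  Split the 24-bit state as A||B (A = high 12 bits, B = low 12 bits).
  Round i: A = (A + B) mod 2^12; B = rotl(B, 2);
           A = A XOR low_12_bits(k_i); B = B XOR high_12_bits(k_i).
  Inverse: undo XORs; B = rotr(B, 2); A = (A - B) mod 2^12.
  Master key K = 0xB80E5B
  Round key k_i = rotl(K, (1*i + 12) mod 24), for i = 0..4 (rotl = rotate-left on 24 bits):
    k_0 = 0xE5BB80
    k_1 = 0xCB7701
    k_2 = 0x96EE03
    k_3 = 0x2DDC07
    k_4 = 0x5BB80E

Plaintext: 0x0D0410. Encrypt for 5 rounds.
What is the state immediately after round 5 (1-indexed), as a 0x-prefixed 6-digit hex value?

0xA19F35

s_0 = plaintext = 0x0D0410
s_1 = Round(s_0, k_0) = 0xF60E1A
s_2 = Round(s_1, k_1) = 0xA7B4DC
s_3 = Round(s_2, k_2) = 0x154A1F
s_4 = Round(s_3, k_3) = 0x774AA3
s_5 = Round(s_4, k_4) = 0xA19F35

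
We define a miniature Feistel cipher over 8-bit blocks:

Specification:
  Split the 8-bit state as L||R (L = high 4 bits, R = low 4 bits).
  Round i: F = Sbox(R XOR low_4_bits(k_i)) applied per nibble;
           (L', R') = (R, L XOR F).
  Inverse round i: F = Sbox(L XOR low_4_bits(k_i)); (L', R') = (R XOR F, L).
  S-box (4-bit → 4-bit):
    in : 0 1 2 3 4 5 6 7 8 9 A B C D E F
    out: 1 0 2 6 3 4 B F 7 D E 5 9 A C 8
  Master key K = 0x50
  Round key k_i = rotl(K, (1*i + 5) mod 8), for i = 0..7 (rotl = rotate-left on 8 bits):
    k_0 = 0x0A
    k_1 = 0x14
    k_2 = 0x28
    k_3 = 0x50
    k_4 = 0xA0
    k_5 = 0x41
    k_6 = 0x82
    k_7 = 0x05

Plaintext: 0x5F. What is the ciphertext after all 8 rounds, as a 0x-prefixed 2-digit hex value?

0x66

s_0 = plaintext = 0x5F
s_1 = Round(s_0, k_0) = 0xF1
s_2 = Round(s_1, k_1) = 0x1B
s_3 = Round(s_2, k_2) = 0xB7
s_4 = Round(s_3, k_3) = 0x74
s_5 = Round(s_4, k_4) = 0x44
s_6 = Round(s_5, k_5) = 0x40
s_7 = Round(s_6, k_6) = 0x06
s_8 = Round(s_7, k_7) = 0x66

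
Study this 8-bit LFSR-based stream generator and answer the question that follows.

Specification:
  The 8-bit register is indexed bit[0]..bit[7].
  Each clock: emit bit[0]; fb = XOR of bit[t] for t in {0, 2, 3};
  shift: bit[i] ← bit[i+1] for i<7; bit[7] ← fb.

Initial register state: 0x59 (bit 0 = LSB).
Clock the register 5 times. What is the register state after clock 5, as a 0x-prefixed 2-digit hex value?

reg_0 = 0x59
clock 1: out=1, reg = 0x2C
clock 2: out=0, reg = 0x16
clock 3: out=0, reg = 0x8B
clock 4: out=1, reg = 0x45
clock 5: out=1, reg = 0x22

0x22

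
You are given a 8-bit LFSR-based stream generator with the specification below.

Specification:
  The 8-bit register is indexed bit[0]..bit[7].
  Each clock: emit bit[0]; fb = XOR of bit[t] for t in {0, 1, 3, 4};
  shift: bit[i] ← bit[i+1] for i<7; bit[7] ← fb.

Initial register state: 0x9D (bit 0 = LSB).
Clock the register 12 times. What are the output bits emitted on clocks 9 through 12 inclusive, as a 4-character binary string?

1001

reg_0 = 0x9D
clock 1: out=1, reg = 0xCE
clock 2: out=0, reg = 0x67
clock 3: out=1, reg = 0x33
clock 4: out=1, reg = 0x99
clock 5: out=1, reg = 0xCC
clock 6: out=0, reg = 0xE6
clock 7: out=0, reg = 0xF3
clock 8: out=1, reg = 0xF9
clock 9: out=1, reg = 0xFC
clock 10: out=0, reg = 0x7E
clock 11: out=0, reg = 0xBF
clock 12: out=1, reg = 0x5F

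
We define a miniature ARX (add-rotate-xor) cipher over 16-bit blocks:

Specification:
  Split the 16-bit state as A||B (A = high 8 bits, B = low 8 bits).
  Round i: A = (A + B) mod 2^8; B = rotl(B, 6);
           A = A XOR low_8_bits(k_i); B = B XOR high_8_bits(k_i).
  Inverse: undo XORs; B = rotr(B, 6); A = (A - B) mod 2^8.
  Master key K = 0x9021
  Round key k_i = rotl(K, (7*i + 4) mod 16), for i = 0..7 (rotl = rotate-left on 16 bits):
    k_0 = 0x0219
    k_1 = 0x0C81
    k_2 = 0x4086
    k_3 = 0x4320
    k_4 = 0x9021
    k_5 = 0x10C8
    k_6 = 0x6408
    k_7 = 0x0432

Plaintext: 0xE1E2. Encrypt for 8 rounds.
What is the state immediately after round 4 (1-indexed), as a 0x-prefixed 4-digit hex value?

s_0 = plaintext = 0xE1E2
s_1 = Round(s_0, k_0) = 0xDABA
s_2 = Round(s_1, k_1) = 0x15A2
s_3 = Round(s_2, k_2) = 0x31E8
s_4 = Round(s_3, k_3) = 0x3979
s_5 = Round(s_4, k_4) = 0x93CE
s_6 = Round(s_5, k_5) = 0xA9A3
s_7 = Round(s_6, k_6) = 0x448C
s_8 = Round(s_7, k_7) = 0xE227

0x3979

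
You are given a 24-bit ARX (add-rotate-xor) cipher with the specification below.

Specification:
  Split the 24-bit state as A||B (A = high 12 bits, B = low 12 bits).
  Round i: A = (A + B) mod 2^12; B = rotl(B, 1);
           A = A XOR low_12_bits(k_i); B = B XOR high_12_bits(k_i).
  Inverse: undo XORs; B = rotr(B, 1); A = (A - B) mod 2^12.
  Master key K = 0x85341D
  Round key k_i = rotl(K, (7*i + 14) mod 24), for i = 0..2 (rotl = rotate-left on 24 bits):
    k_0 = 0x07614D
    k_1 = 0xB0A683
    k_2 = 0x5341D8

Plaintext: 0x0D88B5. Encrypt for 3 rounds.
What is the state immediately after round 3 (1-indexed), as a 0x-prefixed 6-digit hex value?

s_0 = plaintext = 0x0D88B5
s_1 = Round(s_0, k_0) = 0x8C011D
s_2 = Round(s_1, k_1) = 0xF5E930
s_3 = Round(s_2, k_2) = 0x956755

0x956755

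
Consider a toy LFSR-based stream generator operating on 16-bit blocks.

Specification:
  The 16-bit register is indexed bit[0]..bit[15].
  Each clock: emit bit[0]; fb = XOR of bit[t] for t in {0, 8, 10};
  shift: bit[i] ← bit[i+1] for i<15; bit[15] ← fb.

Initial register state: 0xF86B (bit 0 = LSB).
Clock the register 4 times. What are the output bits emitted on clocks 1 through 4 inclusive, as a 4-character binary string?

1101

reg_0 = 0xF86B
clock 1: out=1, reg = 0xFC35
clock 2: out=1, reg = 0x7E1A
clock 3: out=0, reg = 0xBF0D
clock 4: out=1, reg = 0xDF86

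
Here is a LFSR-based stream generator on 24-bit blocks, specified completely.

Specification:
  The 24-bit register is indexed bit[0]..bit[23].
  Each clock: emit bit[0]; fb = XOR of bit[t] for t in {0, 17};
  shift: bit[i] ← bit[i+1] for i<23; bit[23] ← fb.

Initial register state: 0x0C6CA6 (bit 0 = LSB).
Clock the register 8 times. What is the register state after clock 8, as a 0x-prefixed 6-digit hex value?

0xA00C6C

reg_0 = 0x0C6CA6
clock 1: out=0, reg = 0x063653
clock 2: out=1, reg = 0x031B29
clock 3: out=1, reg = 0x018D94
clock 4: out=0, reg = 0x00C6CA
clock 5: out=0, reg = 0x006365
clock 6: out=1, reg = 0x8031B2
clock 7: out=0, reg = 0x4018D9
clock 8: out=1, reg = 0xA00C6C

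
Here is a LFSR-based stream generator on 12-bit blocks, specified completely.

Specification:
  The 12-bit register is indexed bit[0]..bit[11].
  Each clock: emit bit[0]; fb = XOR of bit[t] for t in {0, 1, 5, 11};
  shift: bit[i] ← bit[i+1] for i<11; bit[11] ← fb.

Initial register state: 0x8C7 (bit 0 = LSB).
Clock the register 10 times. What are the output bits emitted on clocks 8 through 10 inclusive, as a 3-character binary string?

reg_0 = 0x8C7
clock 1: out=1, reg = 0xC63
clock 2: out=1, reg = 0x631
clock 3: out=1, reg = 0x318
clock 4: out=0, reg = 0x18C
clock 5: out=0, reg = 0x0C6
clock 6: out=0, reg = 0x863
clock 7: out=1, reg = 0x431
clock 8: out=1, reg = 0x218
clock 9: out=0, reg = 0x10C
clock 10: out=0, reg = 0x086

100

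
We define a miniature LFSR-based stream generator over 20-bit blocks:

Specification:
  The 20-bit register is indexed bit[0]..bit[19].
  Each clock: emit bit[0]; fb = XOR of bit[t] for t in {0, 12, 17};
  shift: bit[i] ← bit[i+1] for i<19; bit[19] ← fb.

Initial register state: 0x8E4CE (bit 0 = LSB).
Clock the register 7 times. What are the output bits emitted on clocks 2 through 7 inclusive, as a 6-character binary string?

reg_0 = 0x8E4CE
clock 1: out=0, reg = 0x47267
clock 2: out=1, reg = 0x23933
clock 3: out=1, reg = 0x91C99
clock 4: out=1, reg = 0x48E4C
clock 5: out=0, reg = 0x24726
clock 6: out=0, reg = 0x92393
clock 7: out=1, reg = 0xC91C9

111001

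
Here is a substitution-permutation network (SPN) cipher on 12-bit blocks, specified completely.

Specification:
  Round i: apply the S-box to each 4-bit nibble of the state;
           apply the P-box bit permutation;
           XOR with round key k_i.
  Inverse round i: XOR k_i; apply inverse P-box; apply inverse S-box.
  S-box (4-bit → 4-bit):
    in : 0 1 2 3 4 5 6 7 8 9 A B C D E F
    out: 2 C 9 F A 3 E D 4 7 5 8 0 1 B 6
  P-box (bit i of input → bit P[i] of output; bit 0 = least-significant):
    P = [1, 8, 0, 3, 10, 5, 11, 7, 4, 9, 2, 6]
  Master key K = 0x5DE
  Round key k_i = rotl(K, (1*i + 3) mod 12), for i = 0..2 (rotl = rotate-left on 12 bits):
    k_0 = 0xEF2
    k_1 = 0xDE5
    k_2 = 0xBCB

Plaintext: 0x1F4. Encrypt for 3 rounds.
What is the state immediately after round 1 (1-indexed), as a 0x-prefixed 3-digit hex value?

0x79E

s_0 = plaintext = 0x1F4
s_1 = Round(s_0, k_0) = 0x79E
s_2 = Round(s_1, k_1) = 0x09B
s_3 = Round(s_2, k_2) = 0x5E3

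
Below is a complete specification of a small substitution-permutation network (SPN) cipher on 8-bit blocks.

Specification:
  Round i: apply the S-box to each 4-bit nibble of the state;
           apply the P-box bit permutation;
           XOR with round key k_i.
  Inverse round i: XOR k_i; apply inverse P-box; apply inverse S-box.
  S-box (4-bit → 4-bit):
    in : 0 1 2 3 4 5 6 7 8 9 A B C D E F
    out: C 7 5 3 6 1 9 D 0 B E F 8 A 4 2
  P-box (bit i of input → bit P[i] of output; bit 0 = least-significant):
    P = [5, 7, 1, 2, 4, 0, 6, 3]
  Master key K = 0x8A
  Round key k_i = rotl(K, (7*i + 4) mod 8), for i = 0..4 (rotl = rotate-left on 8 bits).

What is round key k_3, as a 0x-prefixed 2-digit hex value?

K = 0x8A
k_0 = rotl(K, (7*0+4) mod 8) = rotl(K, 4) = 0xA8
k_1 = rotl(K, (7*1+4) mod 8) = rotl(K, 3) = 0x54
k_2 = rotl(K, (7*2+4) mod 8) = rotl(K, 2) = 0x2A
k_3 = rotl(K, (7*3+4) mod 8) = rotl(K, 1) = 0x15

0x15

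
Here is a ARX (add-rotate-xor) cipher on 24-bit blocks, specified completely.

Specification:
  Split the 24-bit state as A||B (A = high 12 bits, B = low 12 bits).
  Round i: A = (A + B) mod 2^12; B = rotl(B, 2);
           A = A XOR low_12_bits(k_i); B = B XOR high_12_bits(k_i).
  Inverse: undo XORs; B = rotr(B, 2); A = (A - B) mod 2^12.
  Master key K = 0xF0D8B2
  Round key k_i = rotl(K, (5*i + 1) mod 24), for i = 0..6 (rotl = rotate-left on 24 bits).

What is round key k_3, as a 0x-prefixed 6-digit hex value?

K = 0xF0D8B2
k_0 = rotl(K, (5*0+1) mod 24) = rotl(K, 1) = 0xE1B165
k_1 = rotl(K, (5*1+1) mod 24) = rotl(K, 6) = 0x362CBC
k_2 = rotl(K, (5*2+1) mod 24) = rotl(K, 11) = 0xC59786
k_3 = rotl(K, (5*3+1) mod 24) = rotl(K, 16) = 0xB2F0D8

0xB2F0D8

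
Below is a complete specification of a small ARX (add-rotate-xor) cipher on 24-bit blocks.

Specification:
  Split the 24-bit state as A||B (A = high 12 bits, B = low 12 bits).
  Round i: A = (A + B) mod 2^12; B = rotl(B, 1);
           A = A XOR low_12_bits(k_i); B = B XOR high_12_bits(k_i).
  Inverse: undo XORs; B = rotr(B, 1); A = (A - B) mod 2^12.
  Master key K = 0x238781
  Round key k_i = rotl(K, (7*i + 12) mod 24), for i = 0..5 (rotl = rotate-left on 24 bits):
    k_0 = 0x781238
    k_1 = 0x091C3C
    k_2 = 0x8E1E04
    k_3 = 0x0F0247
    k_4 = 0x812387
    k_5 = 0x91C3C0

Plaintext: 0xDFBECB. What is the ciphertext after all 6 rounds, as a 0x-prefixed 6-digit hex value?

0xFDD631

s_0 = plaintext = 0xDFBECB
s_1 = Round(s_0, k_0) = 0xEFEA16
s_2 = Round(s_1, k_1) = 0x5284BC
s_3 = Round(s_2, k_2) = 0x7E0199
s_4 = Round(s_3, k_3) = 0xB3E3C2
s_5 = Round(s_4, k_4) = 0xC87F96
s_6 = Round(s_5, k_5) = 0xFDD631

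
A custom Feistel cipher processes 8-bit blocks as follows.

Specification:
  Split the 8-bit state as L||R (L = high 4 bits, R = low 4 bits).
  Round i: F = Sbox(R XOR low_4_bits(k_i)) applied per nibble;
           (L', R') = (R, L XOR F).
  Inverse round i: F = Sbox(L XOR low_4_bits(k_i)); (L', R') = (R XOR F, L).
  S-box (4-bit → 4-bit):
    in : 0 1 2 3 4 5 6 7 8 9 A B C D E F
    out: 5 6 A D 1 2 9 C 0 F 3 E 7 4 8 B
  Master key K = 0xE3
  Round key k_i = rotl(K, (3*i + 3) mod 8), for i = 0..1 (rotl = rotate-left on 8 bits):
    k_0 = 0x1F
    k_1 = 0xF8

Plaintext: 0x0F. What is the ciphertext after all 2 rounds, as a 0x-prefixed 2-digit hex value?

0x5B

s_0 = plaintext = 0x0F
s_1 = Round(s_0, k_0) = 0xF5
s_2 = Round(s_1, k_1) = 0x5B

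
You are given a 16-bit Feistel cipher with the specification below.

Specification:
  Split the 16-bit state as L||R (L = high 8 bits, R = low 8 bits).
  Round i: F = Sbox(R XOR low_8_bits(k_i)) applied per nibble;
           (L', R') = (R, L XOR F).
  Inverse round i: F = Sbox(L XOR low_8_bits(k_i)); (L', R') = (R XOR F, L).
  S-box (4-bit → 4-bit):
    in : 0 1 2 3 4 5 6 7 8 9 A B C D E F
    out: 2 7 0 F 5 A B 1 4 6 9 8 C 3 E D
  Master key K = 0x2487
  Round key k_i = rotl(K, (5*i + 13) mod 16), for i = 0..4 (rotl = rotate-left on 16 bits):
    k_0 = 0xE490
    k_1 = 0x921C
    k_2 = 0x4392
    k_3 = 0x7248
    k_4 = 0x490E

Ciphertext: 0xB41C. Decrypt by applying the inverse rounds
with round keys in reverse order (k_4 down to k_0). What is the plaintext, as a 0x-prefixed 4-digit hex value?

0x2B58

s_0 = ciphertext = 0xB41C
s_1 = InvRound(s_0, k_4) = 0x95B4
s_2 = InvRound(s_1, k_3) = 0x8795
s_3 = InvRound(s_2, k_2) = 0xEF87
s_4 = InvRound(s_3, k_1) = 0x58EF
s_5 = InvRound(s_4, k_0) = 0x2B58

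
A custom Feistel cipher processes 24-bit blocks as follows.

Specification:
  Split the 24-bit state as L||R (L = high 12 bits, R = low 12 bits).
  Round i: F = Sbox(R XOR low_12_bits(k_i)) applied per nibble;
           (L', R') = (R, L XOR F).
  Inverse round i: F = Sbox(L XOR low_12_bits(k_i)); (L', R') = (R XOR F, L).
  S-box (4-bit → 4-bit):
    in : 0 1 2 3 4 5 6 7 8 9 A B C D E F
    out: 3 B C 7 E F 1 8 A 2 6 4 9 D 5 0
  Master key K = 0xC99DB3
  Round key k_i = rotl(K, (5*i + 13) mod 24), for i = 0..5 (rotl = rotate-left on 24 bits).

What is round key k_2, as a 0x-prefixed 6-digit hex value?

0xE4CED9

K = 0xC99DB3
k_0 = rotl(K, (5*0+13) mod 24) = rotl(K, 13) = 0xB67933
k_1 = rotl(K, (5*1+13) mod 24) = rotl(K, 18) = 0xCF2676
k_2 = rotl(K, (5*2+13) mod 24) = rotl(K, 23) = 0xE4CED9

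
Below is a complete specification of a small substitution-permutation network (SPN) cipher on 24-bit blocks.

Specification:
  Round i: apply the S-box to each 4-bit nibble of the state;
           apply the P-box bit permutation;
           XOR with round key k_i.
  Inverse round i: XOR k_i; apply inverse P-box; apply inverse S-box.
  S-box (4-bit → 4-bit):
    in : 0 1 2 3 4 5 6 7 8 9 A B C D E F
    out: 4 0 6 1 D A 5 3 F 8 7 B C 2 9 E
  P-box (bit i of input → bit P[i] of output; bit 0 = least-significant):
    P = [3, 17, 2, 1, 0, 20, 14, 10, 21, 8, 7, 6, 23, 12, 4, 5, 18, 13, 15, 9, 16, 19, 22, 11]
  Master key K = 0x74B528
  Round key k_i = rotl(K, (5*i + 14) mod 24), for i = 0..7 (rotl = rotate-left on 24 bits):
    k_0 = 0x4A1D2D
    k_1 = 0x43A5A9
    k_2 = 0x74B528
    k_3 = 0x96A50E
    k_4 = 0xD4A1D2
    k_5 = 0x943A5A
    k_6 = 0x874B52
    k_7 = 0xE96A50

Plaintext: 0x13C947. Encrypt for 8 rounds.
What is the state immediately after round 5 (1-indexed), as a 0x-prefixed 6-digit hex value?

s_0 = plaintext = 0x13C947
s_1 = Round(s_0, k_0) = 0x4C5954
s_2 = Round(s_1, k_1) = 0x123BC7
s_3 = Round(s_2, k_2) = 0xD65060
s_4 = Round(s_3, k_3) = 0x9A75AB
s_5 = Round(s_4, k_4) = 0x425899
s_6 = Round(s_5, k_5) = 0xF587B8
s_7 = Round(s_6, k_6) = 0x7D746D
s_8 = Round(s_7, k_7) = 0x421A91

0x425899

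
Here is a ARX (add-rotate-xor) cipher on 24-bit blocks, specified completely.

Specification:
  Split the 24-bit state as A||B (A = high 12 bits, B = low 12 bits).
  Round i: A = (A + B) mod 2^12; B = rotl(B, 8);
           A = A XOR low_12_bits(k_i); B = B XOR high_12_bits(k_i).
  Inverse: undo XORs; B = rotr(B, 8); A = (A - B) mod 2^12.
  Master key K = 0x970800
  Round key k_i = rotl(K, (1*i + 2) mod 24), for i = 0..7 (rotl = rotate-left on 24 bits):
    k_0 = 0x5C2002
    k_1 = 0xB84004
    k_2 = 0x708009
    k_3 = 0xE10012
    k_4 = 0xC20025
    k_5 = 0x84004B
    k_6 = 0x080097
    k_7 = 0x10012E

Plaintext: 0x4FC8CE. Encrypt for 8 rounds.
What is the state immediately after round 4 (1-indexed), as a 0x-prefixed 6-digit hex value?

s_0 = plaintext = 0x4FC8CE
s_1 = Round(s_0, k_0) = 0xDC8B4E
s_2 = Round(s_1, k_1) = 0x912530
s_3 = Round(s_2, k_2) = 0xE4B75B
s_4 = Round(s_3, k_3) = 0x5B4565
s_5 = Round(s_4, k_4) = 0xB3C976
s_6 = Round(s_5, k_5) = 0x4F9ED7
s_7 = Round(s_6, k_6) = 0x34776D
s_8 = Round(s_7, k_7) = 0xB9AC76

0x5B4565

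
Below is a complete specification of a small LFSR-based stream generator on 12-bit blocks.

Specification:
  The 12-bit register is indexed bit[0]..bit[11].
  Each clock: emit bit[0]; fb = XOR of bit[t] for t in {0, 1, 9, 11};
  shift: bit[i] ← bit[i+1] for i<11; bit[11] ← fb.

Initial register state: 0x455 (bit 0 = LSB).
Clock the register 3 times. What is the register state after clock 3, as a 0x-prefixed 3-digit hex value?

0x68A

reg_0 = 0x455
clock 1: out=1, reg = 0xA2A
clock 2: out=0, reg = 0xD15
clock 3: out=1, reg = 0x68A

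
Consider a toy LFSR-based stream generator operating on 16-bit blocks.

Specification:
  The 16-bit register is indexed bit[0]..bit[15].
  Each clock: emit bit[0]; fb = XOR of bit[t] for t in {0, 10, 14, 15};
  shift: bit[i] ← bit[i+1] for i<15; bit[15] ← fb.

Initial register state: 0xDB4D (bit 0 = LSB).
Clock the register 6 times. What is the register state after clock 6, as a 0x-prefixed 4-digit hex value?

reg_0 = 0xDB4D
clock 1: out=1, reg = 0xEDA6
clock 2: out=0, reg = 0xF6D3
clock 3: out=1, reg = 0x7B69
clock 4: out=1, reg = 0x3DB4
clock 5: out=0, reg = 0x9EDA
clock 6: out=0, reg = 0x4F6D

0x4F6D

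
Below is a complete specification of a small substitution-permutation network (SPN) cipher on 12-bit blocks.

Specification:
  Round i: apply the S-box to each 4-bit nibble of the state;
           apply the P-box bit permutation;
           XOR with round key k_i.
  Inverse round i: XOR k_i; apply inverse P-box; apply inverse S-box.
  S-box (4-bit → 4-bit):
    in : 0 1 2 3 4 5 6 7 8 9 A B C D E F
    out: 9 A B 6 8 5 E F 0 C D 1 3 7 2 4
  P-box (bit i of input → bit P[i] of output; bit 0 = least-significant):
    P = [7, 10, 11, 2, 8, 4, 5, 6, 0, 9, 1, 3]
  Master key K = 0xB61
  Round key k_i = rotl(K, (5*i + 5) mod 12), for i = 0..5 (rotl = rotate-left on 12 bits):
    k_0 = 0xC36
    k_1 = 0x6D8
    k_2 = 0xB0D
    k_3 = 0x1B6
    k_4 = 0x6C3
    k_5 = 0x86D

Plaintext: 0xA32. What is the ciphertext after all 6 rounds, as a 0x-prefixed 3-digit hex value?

s_0 = plaintext = 0xA32
s_1 = Round(s_0, k_0) = 0x889
s_2 = Round(s_1, k_1) = 0xEDC
s_3 = Round(s_2, k_2) = 0xCBD
s_4 = Round(s_3, k_3) = 0xE37
s_5 = Round(s_4, k_4) = 0x877
s_6 = Round(s_5, k_5) = 0x599

0x599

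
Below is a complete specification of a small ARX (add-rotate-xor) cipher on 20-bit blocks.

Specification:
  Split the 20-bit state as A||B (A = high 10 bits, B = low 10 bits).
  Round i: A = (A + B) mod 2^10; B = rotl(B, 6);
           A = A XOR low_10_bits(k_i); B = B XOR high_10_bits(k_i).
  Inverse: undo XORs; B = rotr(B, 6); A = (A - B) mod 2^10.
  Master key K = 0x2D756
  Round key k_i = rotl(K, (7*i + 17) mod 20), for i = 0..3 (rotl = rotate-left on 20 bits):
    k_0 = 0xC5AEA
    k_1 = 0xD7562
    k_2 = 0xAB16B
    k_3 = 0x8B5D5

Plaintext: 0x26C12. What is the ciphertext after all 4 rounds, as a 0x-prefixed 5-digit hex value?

0x11395

s_0 = plaintext = 0x26C12
s_1 = Round(s_0, k_0) = 0x91F97
s_2 = Round(s_1, k_1) = 0x2F2A4
s_3 = Round(s_2, k_2) = 0x82F86
s_4 = Round(s_3, k_3) = 0x11395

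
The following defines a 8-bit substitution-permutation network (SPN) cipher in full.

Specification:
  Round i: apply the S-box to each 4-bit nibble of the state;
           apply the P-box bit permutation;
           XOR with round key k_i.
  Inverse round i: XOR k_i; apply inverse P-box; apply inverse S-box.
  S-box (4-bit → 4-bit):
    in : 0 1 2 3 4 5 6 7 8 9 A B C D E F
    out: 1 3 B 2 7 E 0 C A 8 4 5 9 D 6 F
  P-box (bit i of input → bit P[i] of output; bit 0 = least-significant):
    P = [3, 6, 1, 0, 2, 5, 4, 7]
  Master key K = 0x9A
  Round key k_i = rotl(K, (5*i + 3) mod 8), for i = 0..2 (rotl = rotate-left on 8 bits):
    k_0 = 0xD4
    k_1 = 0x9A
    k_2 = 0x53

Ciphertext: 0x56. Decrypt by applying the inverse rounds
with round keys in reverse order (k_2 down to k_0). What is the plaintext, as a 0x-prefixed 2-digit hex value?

s_0 = ciphertext = 0x56
s_1 = InvRound(s_0, k_2) = 0x09
s_2 = InvRound(s_1, k_1) = 0x77
s_3 = InvRound(s_2, k_0) = 0x87

0x87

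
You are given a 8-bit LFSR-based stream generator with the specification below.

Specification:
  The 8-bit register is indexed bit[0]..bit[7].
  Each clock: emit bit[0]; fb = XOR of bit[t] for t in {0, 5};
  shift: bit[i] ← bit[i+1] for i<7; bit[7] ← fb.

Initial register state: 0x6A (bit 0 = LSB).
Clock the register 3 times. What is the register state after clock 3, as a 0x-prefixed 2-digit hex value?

reg_0 = 0x6A
clock 1: out=0, reg = 0xB5
clock 2: out=1, reg = 0x5A
clock 3: out=0, reg = 0x2D

0x2D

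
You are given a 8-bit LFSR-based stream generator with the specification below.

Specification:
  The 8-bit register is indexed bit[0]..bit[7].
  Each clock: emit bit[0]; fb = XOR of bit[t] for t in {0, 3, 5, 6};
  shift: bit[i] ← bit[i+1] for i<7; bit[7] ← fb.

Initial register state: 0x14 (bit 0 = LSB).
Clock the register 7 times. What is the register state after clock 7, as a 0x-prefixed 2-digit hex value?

reg_0 = 0x14
clock 1: out=0, reg = 0x0A
clock 2: out=0, reg = 0x85
clock 3: out=1, reg = 0xC2
clock 4: out=0, reg = 0xE1
clock 5: out=1, reg = 0xF0
clock 6: out=0, reg = 0x78
clock 7: out=0, reg = 0xBC

0xBC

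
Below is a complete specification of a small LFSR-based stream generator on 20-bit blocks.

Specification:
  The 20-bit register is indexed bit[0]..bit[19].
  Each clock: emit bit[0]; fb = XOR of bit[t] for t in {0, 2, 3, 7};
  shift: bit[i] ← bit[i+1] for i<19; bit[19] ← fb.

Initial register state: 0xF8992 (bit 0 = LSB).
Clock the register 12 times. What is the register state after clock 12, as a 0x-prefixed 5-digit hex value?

reg_0 = 0xF8992
clock 1: out=0, reg = 0xFC4C9
clock 2: out=1, reg = 0xFE264
clock 3: out=0, reg = 0xFF132
clock 4: out=0, reg = 0x7F899
clock 5: out=1, reg = 0xBFC4C
clock 6: out=0, reg = 0x5FE26
clock 7: out=0, reg = 0xAFF13
clock 8: out=1, reg = 0xD7F89
clock 9: out=1, reg = 0xEBFC4
clock 10: out=0, reg = 0x75FE2
clock 11: out=0, reg = 0xBAFF1
clock 12: out=1, reg = 0x5D7F8

0x5D7F8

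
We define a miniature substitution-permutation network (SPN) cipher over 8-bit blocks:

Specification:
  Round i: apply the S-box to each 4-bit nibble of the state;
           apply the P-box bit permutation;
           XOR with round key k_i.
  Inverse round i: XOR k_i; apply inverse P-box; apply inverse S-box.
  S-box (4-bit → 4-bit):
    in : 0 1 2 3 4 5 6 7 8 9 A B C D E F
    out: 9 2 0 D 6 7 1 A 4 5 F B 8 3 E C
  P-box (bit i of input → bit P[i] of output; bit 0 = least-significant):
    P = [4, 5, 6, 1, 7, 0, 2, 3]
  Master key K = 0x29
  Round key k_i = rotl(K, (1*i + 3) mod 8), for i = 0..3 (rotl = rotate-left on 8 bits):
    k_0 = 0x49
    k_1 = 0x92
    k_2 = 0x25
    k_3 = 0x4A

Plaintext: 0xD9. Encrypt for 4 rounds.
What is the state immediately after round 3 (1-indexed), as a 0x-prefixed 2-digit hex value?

0xB0

s_0 = plaintext = 0xD9
s_1 = Round(s_0, k_0) = 0x98
s_2 = Round(s_1, k_1) = 0x56
s_3 = Round(s_2, k_2) = 0xB0
s_4 = Round(s_3, k_3) = 0xD1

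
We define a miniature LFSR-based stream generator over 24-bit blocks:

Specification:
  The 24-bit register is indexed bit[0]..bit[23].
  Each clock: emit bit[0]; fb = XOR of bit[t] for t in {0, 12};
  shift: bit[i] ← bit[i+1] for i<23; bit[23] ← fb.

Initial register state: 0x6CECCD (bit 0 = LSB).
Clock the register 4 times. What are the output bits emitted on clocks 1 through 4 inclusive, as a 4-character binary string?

reg_0 = 0x6CECCD
clock 1: out=1, reg = 0xB67666
clock 2: out=0, reg = 0xDB3B33
clock 3: out=1, reg = 0x6D9D99
clock 4: out=1, reg = 0x36CECC

1011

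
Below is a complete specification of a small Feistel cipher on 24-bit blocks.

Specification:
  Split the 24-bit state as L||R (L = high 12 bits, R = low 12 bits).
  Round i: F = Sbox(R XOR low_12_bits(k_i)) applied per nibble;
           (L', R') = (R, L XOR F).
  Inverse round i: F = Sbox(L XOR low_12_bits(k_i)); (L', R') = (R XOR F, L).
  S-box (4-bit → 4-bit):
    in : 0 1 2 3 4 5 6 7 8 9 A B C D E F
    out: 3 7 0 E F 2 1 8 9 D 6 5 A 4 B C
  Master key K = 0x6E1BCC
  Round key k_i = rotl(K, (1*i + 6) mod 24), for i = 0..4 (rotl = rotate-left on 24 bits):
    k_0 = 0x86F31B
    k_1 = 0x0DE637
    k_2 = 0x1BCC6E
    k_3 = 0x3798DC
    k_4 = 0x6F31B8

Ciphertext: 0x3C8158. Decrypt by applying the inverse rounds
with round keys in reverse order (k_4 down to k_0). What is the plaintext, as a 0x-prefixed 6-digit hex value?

0x33E618

s_0 = ciphertext = 0x3C8158
s_1 = InvRound(s_0, k_4) = 0x1DB3C8
s_2 = InvRound(s_1, k_3) = 0xEF01DB
s_3 = InvRound(s_2, k_2) = 0x100EF0
s_4 = InvRound(s_3, k_1) = 0x618100
s_5 = InvRound(s_4, k_0) = 0x33E618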